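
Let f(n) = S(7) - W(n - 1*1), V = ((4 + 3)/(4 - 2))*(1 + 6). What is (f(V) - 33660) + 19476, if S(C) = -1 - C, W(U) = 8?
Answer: -14200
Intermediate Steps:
V = 49/2 (V = (7/2)*7 = 49/2 ≈ 24.500)
f(n) = -16 (f(n) = (-1 - 1*7) - 1*8 = (-1 - 7) - 8 = -8 - 8 = -16)
(f(V) - 33660) + 19476 = (-16 - 33660) + 19476 = -33676 + 19476 = -14200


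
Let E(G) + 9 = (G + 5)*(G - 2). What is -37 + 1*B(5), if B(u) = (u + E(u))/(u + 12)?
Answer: -603/17 ≈ -35.471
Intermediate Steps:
E(G) = -9 + (-2 + G)*(5 + G) (E(G) = -9 + (G + 5)*(G - 2) = -9 + (5 + G)*(-2 + G) = -9 + (-2 + G)*(5 + G))
B(u) = (-19 + u² + 4*u)/(12 + u) (B(u) = (u + (-19 + u² + 3*u))/(u + 12) = (-19 + u² + 4*u)/(12 + u))
-37 + 1*B(5) = -37 + 1*((-19 + 5² + 4*5)/(12 + 5)) = -37 + 1*((-19 + 25 + 20)/17) = -37 + 1*((1/17)*26) = -37 + 1*(26/17) = -37 + 26/17 = -603/17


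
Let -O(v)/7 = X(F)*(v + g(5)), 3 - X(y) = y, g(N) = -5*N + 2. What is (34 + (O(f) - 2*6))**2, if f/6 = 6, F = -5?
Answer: 498436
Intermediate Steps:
g(N) = 2 - 5*N
X(y) = 3 - y
f = 36 (f = 6*6 = 36)
O(v) = 1288 - 56*v (O(v) = -7*(3 - 1*(-5))*(v + (2 - 5*5)) = -7*(3 + 5)*(v + (2 - 25)) = -56*(v - 23) = -56*(-23 + v) = -7*(-184 + 8*v) = 1288 - 56*v)
(34 + (O(f) - 2*6))**2 = (34 + ((1288 - 56*36) - 2*6))**2 = (34 + ((1288 - 2016) - 12))**2 = (34 + (-728 - 12))**2 = (34 - 740)**2 = (-706)**2 = 498436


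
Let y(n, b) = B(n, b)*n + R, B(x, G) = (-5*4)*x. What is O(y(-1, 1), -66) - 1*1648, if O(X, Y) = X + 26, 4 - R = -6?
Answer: -1632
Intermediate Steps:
R = 10 (R = 4 - 1*(-6) = 4 + 6 = 10)
B(x, G) = -20*x
y(n, b) = 10 - 20*n² (y(n, b) = (-20*n)*n + 10 = -20*n² + 10 = 10 - 20*n²)
O(X, Y) = 26 + X
O(y(-1, 1), -66) - 1*1648 = (26 + (10 - 20*(-1)²)) - 1*1648 = (26 + (10 - 20*1)) - 1648 = (26 + (10 - 20)) - 1648 = (26 - 10) - 1648 = 16 - 1648 = -1632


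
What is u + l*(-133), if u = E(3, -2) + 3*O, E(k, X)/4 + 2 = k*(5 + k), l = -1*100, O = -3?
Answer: 13379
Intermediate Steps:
l = -100
E(k, X) = -8 + 4*k*(5 + k) (E(k, X) = -8 + 4*(k*(5 + k)) = -8 + 4*k*(5 + k))
u = 79 (u = (-8 + 4*3² + 20*3) + 3*(-3) = (-8 + 4*9 + 60) - 9 = (-8 + 36 + 60) - 9 = 88 - 9 = 79)
u + l*(-133) = 79 - 100*(-133) = 79 + 13300 = 13379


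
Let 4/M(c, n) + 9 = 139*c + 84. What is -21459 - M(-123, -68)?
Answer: -182637547/8511 ≈ -21459.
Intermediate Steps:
M(c, n) = 4/(75 + 139*c) (M(c, n) = 4/(-9 + (139*c + 84)) = 4/(-9 + (84 + 139*c)) = 4/(75 + 139*c))
-21459 - M(-123, -68) = -21459 - 4/(75 + 139*(-123)) = -21459 - 4/(75 - 17097) = -21459 - 4/(-17022) = -21459 - 4*(-1)/17022 = -21459 - 1*(-2/8511) = -21459 + 2/8511 = -182637547/8511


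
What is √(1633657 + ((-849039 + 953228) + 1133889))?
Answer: √2871735 ≈ 1694.6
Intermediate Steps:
√(1633657 + ((-849039 + 953228) + 1133889)) = √(1633657 + (104189 + 1133889)) = √(1633657 + 1238078) = √2871735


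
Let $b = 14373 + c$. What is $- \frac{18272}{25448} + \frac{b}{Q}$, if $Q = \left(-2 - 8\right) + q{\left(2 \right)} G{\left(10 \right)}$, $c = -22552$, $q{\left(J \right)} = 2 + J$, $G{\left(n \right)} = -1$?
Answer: $\frac{25985423}{44534} \approx 583.5$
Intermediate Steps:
$b = -8179$ ($b = 14373 - 22552 = -8179$)
$Q = -14$ ($Q = \left(-2 - 8\right) + \left(2 + 2\right) \left(-1\right) = \left(-2 - 8\right) + 4 \left(-1\right) = -10 - 4 = -14$)
$- \frac{18272}{25448} + \frac{b}{Q} = - \frac{18272}{25448} - \frac{8179}{-14} = \left(-18272\right) \frac{1}{25448} - - \frac{8179}{14} = - \frac{2284}{3181} + \frac{8179}{14} = \frac{25985423}{44534}$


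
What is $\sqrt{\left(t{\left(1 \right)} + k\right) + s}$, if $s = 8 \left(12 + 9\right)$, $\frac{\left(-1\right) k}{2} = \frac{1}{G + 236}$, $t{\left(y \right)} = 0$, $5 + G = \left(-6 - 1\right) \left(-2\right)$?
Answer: $\frac{\sqrt{205790}}{35} \approx 12.961$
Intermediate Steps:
$G = 9$ ($G = -5 + \left(-6 - 1\right) \left(-2\right) = -5 - -14 = -5 + 14 = 9$)
$k = - \frac{2}{245}$ ($k = - \frac{2}{9 + 236} = - \frac{2}{245} \approx -0.0081633$)
$s = 168$ ($s = 8 \cdot 21 = 168$)
$\sqrt{\left(t{\left(1 \right)} + k\right) + s} = \sqrt{\left(0 - \frac{2}{245}\right) + 168} = \sqrt{- \frac{2}{245} + 168} = \sqrt{\frac{41158}{245}} = \frac{\sqrt{205790}}{35}$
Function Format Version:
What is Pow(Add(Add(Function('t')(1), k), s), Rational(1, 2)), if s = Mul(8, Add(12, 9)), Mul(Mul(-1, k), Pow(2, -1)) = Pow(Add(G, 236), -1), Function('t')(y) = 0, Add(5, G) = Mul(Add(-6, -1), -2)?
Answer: Mul(Rational(1, 35), Pow(205790, Rational(1, 2))) ≈ 12.961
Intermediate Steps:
G = 9 (G = Add(-5, Mul(Add(-6, -1), -2)) = Add(-5, Mul(-7, -2)) = Add(-5, 14) = 9)
k = Rational(-2, 245) (k = Mul(-2, Pow(Add(9, 236), -1)) = Mul(-2, Pow(245, -1)) = Mul(-2, Rational(1, 245)) = Rational(-2, 245) ≈ -0.0081633)
s = 168 (s = Mul(8, 21) = 168)
Pow(Add(Add(Function('t')(1), k), s), Rational(1, 2)) = Pow(Add(Add(0, Rational(-2, 245)), 168), Rational(1, 2)) = Pow(Add(Rational(-2, 245), 168), Rational(1, 2)) = Pow(Rational(41158, 245), Rational(1, 2)) = Mul(Rational(1, 35), Pow(205790, Rational(1, 2)))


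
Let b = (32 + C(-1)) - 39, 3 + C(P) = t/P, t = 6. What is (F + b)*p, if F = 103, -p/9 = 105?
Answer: -82215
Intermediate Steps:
p = -945 (p = -9*105 = -945)
C(P) = -3 + 6/P
b = -16 (b = (32 + (-3 + 6/(-1))) - 39 = (32 + (-3 + 6*(-1))) - 39 = (32 + (-3 - 6)) - 39 = (32 - 9) - 39 = 23 - 39 = -16)
(F + b)*p = (103 - 16)*(-945) = 87*(-945) = -82215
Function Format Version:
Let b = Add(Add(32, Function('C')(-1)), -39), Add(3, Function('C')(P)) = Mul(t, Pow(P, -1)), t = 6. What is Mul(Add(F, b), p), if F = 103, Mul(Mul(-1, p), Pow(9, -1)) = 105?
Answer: -82215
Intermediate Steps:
p = -945 (p = Mul(-9, 105) = -945)
Function('C')(P) = Add(-3, Mul(6, Pow(P, -1)))
b = -16 (b = Add(Add(32, Add(-3, Mul(6, Pow(-1, -1)))), -39) = Add(Add(32, Add(-3, Mul(6, -1))), -39) = Add(Add(32, Add(-3, -6)), -39) = Add(Add(32, -9), -39) = Add(23, -39) = -16)
Mul(Add(F, b), p) = Mul(Add(103, -16), -945) = Mul(87, -945) = -82215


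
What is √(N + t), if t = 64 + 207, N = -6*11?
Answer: √205 ≈ 14.318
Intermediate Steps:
N = -66
t = 271
√(N + t) = √(-66 + 271) = √205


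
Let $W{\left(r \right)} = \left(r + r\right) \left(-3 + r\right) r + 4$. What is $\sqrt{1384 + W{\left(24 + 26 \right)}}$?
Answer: $2 \sqrt{59097} \approx 486.2$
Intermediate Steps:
$W{\left(r \right)} = 4 + 2 r^{2} \left(-3 + r\right)$ ($W{\left(r \right)} = 2 r \left(-3 + r\right) r + 4 = 2 r^{2} \left(-3 + r\right) + 4 = 4 + 2 r^{2} \left(-3 + r\right)$)
$\sqrt{1384 + W{\left(24 + 26 \right)}} = \sqrt{1384 + \left(4 - 6 \left(24 + 26\right)^{2} + 2 \left(24 + 26\right)^{3}\right)} = \sqrt{1384 + \left(4 - 6 \cdot 50^{2} + 2 \cdot 50^{3}\right)} = \sqrt{1384 + \left(4 - 15000 + 2 \cdot 125000\right)} = \sqrt{1384 + \left(4 - 15000 + 250000\right)} = \sqrt{1384 + 235004} = \sqrt{236388} = 2 \sqrt{59097}$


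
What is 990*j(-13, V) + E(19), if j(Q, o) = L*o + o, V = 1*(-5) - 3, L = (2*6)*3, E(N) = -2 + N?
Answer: -293023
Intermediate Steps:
L = 36 (L = 12*3 = 36)
V = -8 (V = -5 - 3 = -8)
j(Q, o) = 37*o (j(Q, o) = 36*o + o = 37*o)
990*j(-13, V) + E(19) = 990*(37*(-8)) + (-2 + 19) = 990*(-296) + 17 = -293040 + 17 = -293023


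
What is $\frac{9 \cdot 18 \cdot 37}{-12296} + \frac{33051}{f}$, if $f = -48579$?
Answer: $- \frac{116262937}{99554564} \approx -1.1678$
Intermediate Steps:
$\frac{9 \cdot 18 \cdot 37}{-12296} + \frac{33051}{f} = \frac{9 \cdot 18 \cdot 37}{-12296} + \frac{33051}{-48579} = 162 \cdot 37 \left(- \frac{1}{12296}\right) + 33051 \left(- \frac{1}{48579}\right) = 5994 \left(- \frac{1}{12296}\right) - \frac{11017}{16193} = - \frac{2997}{6148} - \frac{11017}{16193} = - \frac{116262937}{99554564}$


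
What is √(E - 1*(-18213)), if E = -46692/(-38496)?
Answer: 3*√5206868710/1604 ≈ 134.96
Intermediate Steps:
E = 3891/3208 (E = -46692*(-1/38496) = 3891/3208 ≈ 1.2129)
√(E - 1*(-18213)) = √(3891/3208 - 1*(-18213)) = √(3891/3208 + 18213) = √(58431195/3208) = 3*√5206868710/1604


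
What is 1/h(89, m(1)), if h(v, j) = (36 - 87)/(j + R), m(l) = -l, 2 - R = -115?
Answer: -116/51 ≈ -2.2745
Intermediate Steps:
R = 117 (R = 2 - 1*(-115) = 2 + 115 = 117)
h(v, j) = -51/(117 + j) (h(v, j) = (36 - 87)/(j + 117) = -51/(117 + j))
1/h(89, m(1)) = 1/(-51/(117 - 1*1)) = 1/(-51/(117 - 1)) = 1/(-51/116) = -116/51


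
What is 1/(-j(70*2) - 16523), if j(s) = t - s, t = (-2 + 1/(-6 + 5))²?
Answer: -1/16392 ≈ -6.1005e-5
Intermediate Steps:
t = 9 (t = (-2 + 1/(-1))² = (-2 - 1)² = (-3)² = 9)
j(s) = 9 - s
1/(-j(70*2) - 16523) = 1/(-(9 - 70*2) - 16523) = 1/(-(9 - 1*140) - 16523) = 1/(-(9 - 140) - 16523) = 1/(-1*(-131) - 16523) = 1/(131 - 16523) = 1/(-16392) = -1/16392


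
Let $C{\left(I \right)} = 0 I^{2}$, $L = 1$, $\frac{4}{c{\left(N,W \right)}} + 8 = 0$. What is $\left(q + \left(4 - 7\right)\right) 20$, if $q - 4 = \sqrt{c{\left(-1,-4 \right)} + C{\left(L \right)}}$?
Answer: $20 + 10 i \sqrt{2} \approx 20.0 + 14.142 i$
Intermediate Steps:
$c{\left(N,W \right)} = - \frac{1}{2}$ ($c{\left(N,W \right)} = \frac{4}{-8 + 0} = \frac{4}{-8} = 4 \left(- \frac{1}{8}\right) = - \frac{1}{2}$)
$C{\left(I \right)} = 0$
$q = 4 + \frac{i \sqrt{2}}{2}$ ($q = 4 + \sqrt{- \frac{1}{2} + 0} = 4 + \sqrt{- \frac{1}{2}} = 4 + \frac{i \sqrt{2}}{2} \approx 4.0 + 0.70711 i$)
$\left(q + \left(4 - 7\right)\right) 20 = \left(\left(4 + \frac{i \sqrt{2}}{2}\right) + \left(4 - 7\right)\right) 20 = \left(\left(4 + \frac{i \sqrt{2}}{2}\right) - 3\right) 20 = \left(1 + \frac{i \sqrt{2}}{2}\right) 20 = 20 + 10 i \sqrt{2}$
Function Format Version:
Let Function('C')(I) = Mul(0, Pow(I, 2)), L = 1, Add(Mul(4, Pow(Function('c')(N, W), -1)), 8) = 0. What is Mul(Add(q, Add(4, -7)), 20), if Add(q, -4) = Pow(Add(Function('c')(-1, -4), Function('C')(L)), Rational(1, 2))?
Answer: Add(20, Mul(10, I, Pow(2, Rational(1, 2)))) ≈ Add(20.000, Mul(14.142, I))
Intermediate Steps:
Function('c')(N, W) = Rational(-1, 2) (Function('c')(N, W) = Mul(4, Pow(Add(-8, 0), -1)) = Mul(4, Pow(-8, -1)) = Mul(4, Rational(-1, 8)) = Rational(-1, 2))
Function('C')(I) = 0
q = Add(4, Mul(Rational(1, 2), I, Pow(2, Rational(1, 2)))) (q = Add(4, Pow(Add(Rational(-1, 2), 0), Rational(1, 2))) = Add(4, Pow(Rational(-1, 2), Rational(1, 2))) = Add(4, Mul(Rational(1, 2), I, Pow(2, Rational(1, 2)))) ≈ Add(4.0000, Mul(0.70711, I)))
Mul(Add(q, Add(4, -7)), 20) = Mul(Add(Add(4, Mul(Rational(1, 2), I, Pow(2, Rational(1, 2)))), Add(4, -7)), 20) = Mul(Add(Add(4, Mul(Rational(1, 2), I, Pow(2, Rational(1, 2)))), -3), 20) = Mul(Add(1, Mul(Rational(1, 2), I, Pow(2, Rational(1, 2)))), 20) = Add(20, Mul(10, I, Pow(2, Rational(1, 2))))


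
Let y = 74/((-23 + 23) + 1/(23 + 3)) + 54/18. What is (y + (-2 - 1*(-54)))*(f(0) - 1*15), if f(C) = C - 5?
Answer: -39580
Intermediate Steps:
f(C) = -5 + C
y = 1927 (y = 74/(0 + 1/26) + 54*(1/18) = 74/(0 + 1/26) + 3 = 74/(1/26) + 3 = 74*26 + 3 = 1924 + 3 = 1927)
(y + (-2 - 1*(-54)))*(f(0) - 1*15) = (1927 + (-2 - 1*(-54)))*((-5 + 0) - 1*15) = (1927 + (-2 + 54))*(-5 - 15) = (1927 + 52)*(-20) = 1979*(-20) = -39580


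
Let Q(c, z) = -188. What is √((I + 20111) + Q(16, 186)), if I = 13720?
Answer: √33643 ≈ 183.42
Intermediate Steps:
√((I + 20111) + Q(16, 186)) = √((13720 + 20111) - 188) = √(33831 - 188) = √33643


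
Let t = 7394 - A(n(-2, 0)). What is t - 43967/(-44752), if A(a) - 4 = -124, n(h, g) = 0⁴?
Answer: 336310495/44752 ≈ 7515.0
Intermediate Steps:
n(h, g) = 0
A(a) = -120 (A(a) = 4 - 124 = -120)
t = 7514 (t = 7394 - 1*(-120) = 7394 + 120 = 7514)
t - 43967/(-44752) = 7514 - 43967/(-44752) = 7514 - 43967*(-1/44752) = 7514 + 43967/44752 = 336310495/44752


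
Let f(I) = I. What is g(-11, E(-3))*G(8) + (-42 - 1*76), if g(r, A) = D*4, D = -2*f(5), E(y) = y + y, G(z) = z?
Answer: -438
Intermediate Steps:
E(y) = 2*y
D = -10 (D = -2*5 = -10)
g(r, A) = -40 (g(r, A) = -10*4 = -40)
g(-11, E(-3))*G(8) + (-42 - 1*76) = -40*8 + (-42 - 1*76) = -320 + (-42 - 76) = -320 - 118 = -438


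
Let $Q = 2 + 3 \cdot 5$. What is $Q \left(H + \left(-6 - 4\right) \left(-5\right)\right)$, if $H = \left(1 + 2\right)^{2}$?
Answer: $1003$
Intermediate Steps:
$H = 9$ ($H = 3^{2} = 9$)
$Q = 17$ ($Q = 2 + 15 = 17$)
$Q \left(H + \left(-6 - 4\right) \left(-5\right)\right) = 17 \left(9 + \left(-6 - 4\right) \left(-5\right)\right) = 17 \left(9 - -50\right) = 17 \left(9 + 50\right) = 17 \cdot 59 = 1003$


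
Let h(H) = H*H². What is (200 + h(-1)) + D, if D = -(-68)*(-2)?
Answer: 63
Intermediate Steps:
D = -136 (D = -17*8 = -136)
h(H) = H³
(200 + h(-1)) + D = (200 + (-1)³) - 136 = (200 - 1) - 136 = 199 - 136 = 63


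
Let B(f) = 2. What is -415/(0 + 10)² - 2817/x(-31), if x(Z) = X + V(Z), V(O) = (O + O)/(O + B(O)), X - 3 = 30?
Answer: -1718437/20380 ≈ -84.320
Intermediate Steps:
X = 33 (X = 3 + 30 = 33)
V(O) = 2*O/(2 + O) (V(O) = (O + O)/(O + 2) = (2*O)/(2 + O) = 2*O/(2 + O))
x(Z) = 33 + 2*Z/(2 + Z)
-415/(0 + 10)² - 2817/x(-31) = -415/(0 + 10)² - 2817*(2 - 31)/(66 + 35*(-31)) = -415/(10²) - 2817*(-29/(66 - 1085)) = -415/100 - 2817/((-1/29*(-1019))) = -415*1/100 - 2817/1019/29 = -83/20 - 2817*29/1019 = -83/20 - 81693/1019 = -1718437/20380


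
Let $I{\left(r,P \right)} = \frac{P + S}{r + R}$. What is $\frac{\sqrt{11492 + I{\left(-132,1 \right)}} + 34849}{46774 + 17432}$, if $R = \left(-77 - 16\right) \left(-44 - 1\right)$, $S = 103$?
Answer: $\frac{34849}{64206} + \frac{\sqrt{47194327635}}{130113459} \approx 0.54444$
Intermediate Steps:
$R = 4185$ ($R = \left(-93\right) \left(-45\right) = 4185$)
$I{\left(r,P \right)} = \frac{103 + P}{4185 + r}$ ($I{\left(r,P \right)} = \frac{P + 103}{r + 4185} = \frac{103 + P}{4185 + r}$)
$\frac{\sqrt{11492 + I{\left(-132,1 \right)}} + 34849}{46774 + 17432} = \frac{\sqrt{11492 + \frac{103 + 1}{4185 - 132}} + 34849}{46774 + 17432} = \frac{\sqrt{11492 + \frac{1}{4053} \cdot 104} + 34849}{64206} = \left(\sqrt{11492 + \frac{1}{4053} \cdot 104} + 34849\right) \frac{1}{64206} = \left(\sqrt{11492 + \frac{104}{4053}} + 34849\right) \frac{1}{64206} = \left(\sqrt{\frac{46577180}{4053}} + 34849\right) \frac{1}{64206} = \left(\frac{2 \sqrt{47194327635}}{4053} + 34849\right) \frac{1}{64206} = \left(34849 + \frac{2 \sqrt{47194327635}}{4053}\right) \frac{1}{64206} = \frac{34849}{64206} + \frac{\sqrt{47194327635}}{130113459}$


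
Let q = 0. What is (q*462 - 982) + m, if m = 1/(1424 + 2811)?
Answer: -4158769/4235 ≈ -982.00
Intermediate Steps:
m = 1/4235 ≈ 0.00023613
(q*462 - 982) + m = (0*462 - 982) + 1/4235 = (0 - 982) + 1/4235 = -982 + 1/4235 = -4158769/4235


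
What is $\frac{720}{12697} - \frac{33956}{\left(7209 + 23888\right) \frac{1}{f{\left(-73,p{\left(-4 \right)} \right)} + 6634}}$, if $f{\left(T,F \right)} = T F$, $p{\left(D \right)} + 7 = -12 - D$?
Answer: $- \frac{3332253507188}{394838609} \approx -8439.5$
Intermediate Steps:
$p{\left(D \right)} = -19 - D$ ($p{\left(D \right)} = -7 - \left(12 + D\right) = -19 - D$)
$f{\left(T,F \right)} = F T$
$\frac{720}{12697} - \frac{33956}{\left(7209 + 23888\right) \frac{1}{f{\left(-73,p{\left(-4 \right)} \right)} + 6634}} = \frac{720}{12697} - \frac{33956}{\left(7209 + 23888\right) \frac{1}{\left(-19 - -4\right) \left(-73\right) + 6634}} = 720 \cdot \frac{1}{12697} - \frac{33956}{31097 \frac{1}{\left(-19 + 4\right) \left(-73\right) + 6634}} = \frac{720}{12697} - \frac{33956}{31097 \frac{1}{\left(-15\right) \left(-73\right) + 6634}} = \frac{720}{12697} - \frac{33956}{31097 \frac{1}{1095 + 6634}} = \frac{720}{12697} - \frac{33956}{31097 \cdot \frac{1}{7729}} = \frac{720}{12697} - \frac{33956}{\frac{31097}{7729}} = \frac{720}{12697} - \frac{262445924}{31097} = - \frac{3332253507188}{394838609}$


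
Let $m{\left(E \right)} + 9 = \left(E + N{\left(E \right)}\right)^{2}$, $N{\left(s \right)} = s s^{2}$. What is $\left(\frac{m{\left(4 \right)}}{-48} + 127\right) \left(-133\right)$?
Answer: $- \frac{196973}{48} \approx -4103.6$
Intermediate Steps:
$N{\left(s \right)} = s^{3}$
$m{\left(E \right)} = -9 + \left(E + E^{3}\right)^{2}$
$\left(\frac{m{\left(4 \right)}}{-48} + 127\right) \left(-133\right) = \left(\frac{-9 + 4^{2} \left(1 + 4^{2}\right)^{2}}{-48} + 127\right) \left(-133\right) = \left(\left(-9 + 16 \left(1 + 16\right)^{2}\right) \left(- \frac{1}{48}\right) + 127\right) \left(-133\right) = \left(\left(-9 + 16 \cdot 17^{2}\right) \left(- \frac{1}{48}\right) + 127\right) \left(-133\right) = \left(\left(-9 + 16 \cdot 289\right) \left(- \frac{1}{48}\right) + 127\right) \left(-133\right) = \left(\left(-9 + 4624\right) \left(- \frac{1}{48}\right) + 127\right) \left(-133\right) = \left(4615 \left(- \frac{1}{48}\right) + 127\right) \left(-133\right) = \left(- \frac{4615}{48} + 127\right) \left(-133\right) = \frac{1481}{48} \left(-133\right) = - \frac{196973}{48}$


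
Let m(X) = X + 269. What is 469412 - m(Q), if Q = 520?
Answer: 468623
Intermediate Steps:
m(X) = 269 + X
469412 - m(Q) = 469412 - (269 + 520) = 469412 - 1*789 = 469412 - 789 = 468623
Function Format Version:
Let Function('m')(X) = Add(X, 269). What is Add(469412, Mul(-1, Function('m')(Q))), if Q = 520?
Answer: 468623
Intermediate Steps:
Function('m')(X) = Add(269, X)
Add(469412, Mul(-1, Function('m')(Q))) = Add(469412, Mul(-1, Add(269, 520))) = Add(469412, Mul(-1, 789)) = Add(469412, -789) = 468623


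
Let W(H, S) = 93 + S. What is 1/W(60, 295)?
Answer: 1/388 ≈ 0.0025773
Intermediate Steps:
1/W(60, 295) = 1/(93 + 295) = 1/388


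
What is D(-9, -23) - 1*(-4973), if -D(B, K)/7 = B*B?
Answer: 4406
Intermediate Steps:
D(B, K) = -7*B² (D(B, K) = -7*B*B = -7*B²)
D(-9, -23) - 1*(-4973) = -7*(-9)² - 1*(-4973) = -7*81 + 4973 = -567 + 4973 = 4406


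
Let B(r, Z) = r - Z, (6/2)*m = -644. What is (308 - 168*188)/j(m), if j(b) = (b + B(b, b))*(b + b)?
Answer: -10053/29624 ≈ -0.33935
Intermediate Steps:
m = -644/3 (m = (⅓)*(-644) = -644/3 ≈ -214.67)
j(b) = 2*b² (j(b) = (b + (b - b))*(b + b) = (b + 0)*(2*b) = b*(2*b) = 2*b²)
(308 - 168*188)/j(m) = (308 - 168*188)/((2*(-644/3)²)) = (308 - 31584)/((2*(414736/9))) = -31276/829472/9 = -31276*9/829472 = -10053/29624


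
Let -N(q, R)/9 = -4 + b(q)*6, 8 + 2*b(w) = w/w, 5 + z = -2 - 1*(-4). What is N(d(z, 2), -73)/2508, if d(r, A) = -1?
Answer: 75/836 ≈ 0.089713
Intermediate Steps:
z = -3 (z = -5 + (-2 - 1*(-4)) = -5 + (-2 + 4) = -5 + 2 = -3)
b(w) = -7/2 (b(w) = -4 + (w/w)/2 = -4 + (½)*1 = -4 + ½ = -7/2)
N(q, R) = 225 (N(q, R) = -9*(-4 - 7/2*6) = -9*(-4 - 21) = -9*(-25) = 225)
N(d(z, 2), -73)/2508 = 225/2508 = 225*(1/2508) = 75/836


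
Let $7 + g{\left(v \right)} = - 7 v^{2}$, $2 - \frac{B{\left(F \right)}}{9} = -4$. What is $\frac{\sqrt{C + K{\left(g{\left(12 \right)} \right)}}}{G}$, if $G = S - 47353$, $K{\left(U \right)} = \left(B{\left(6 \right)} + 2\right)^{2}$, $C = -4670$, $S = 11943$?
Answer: $- \frac{i \sqrt{1534}}{35410} \approx - 0.0011061 i$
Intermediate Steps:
$B{\left(F \right)} = 54$ ($B{\left(F \right)} = 18 - -36 = 18 + 36 = 54$)
$g{\left(v \right)} = -7 - 7 v^{2}$
$K{\left(U \right)} = 3136$ ($K{\left(U \right)} = \left(54 + 2\right)^{2} = 56^{2} = 3136$)
$G = -35410$ ($G = 11943 - 47353 = -35410$)
$\frac{\sqrt{C + K{\left(g{\left(12 \right)} \right)}}}{G} = \frac{\sqrt{-4670 + 3136}}{-35410} = \sqrt{-1534} \left(- \frac{1}{35410}\right) = i \sqrt{1534} \left(- \frac{1}{35410}\right) = - \frac{i \sqrt{1534}}{35410}$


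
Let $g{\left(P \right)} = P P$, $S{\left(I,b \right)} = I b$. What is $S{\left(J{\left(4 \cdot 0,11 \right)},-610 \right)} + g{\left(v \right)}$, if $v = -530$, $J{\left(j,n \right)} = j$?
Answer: $280900$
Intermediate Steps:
$g{\left(P \right)} = P^{2}$
$S{\left(J{\left(4 \cdot 0,11 \right)},-610 \right)} + g{\left(v \right)} = 4 \cdot 0 \left(-610\right) + \left(-530\right)^{2} = 0 \left(-610\right) + 280900 = 0 + 280900 = 280900$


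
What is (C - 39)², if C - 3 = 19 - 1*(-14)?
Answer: 9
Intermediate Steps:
C = 36 (C = 3 + (19 - 1*(-14)) = 3 + (19 + 14) = 3 + 33 = 36)
(C - 39)² = (36 - 39)² = (-3)² = 9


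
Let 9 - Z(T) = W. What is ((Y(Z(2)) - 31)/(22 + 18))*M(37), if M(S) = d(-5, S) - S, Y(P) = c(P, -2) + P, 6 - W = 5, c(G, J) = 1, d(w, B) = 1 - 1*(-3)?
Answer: 363/20 ≈ 18.150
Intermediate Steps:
d(w, B) = 4 (d(w, B) = 1 + 3 = 4)
W = 1 (W = 6 - 1*5 = 6 - 5 = 1)
Z(T) = 8 (Z(T) = 9 - 1*1 = 9 - 1 = 8)
Y(P) = 1 + P
M(S) = 4 - S
((Y(Z(2)) - 31)/(22 + 18))*M(37) = (((1 + 8) - 31)/(22 + 18))*(4 - 1*37) = ((9 - 31)/40)*(4 - 37) = -22*1/40*(-33) = -11/20*(-33) = 363/20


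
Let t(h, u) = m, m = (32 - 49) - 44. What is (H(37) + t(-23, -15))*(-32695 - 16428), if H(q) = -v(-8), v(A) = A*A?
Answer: 6140375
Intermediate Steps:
v(A) = A²
m = -61 (m = -17 - 44 = -61)
H(q) = -64 (H(q) = -1*(-8)² = -1*64 = -64)
t(h, u) = -61
(H(37) + t(-23, -15))*(-32695 - 16428) = (-64 - 61)*(-32695 - 16428) = -125*(-49123) = 6140375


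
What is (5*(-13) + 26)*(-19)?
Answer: 741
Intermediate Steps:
(5*(-13) + 26)*(-19) = (-65 + 26)*(-19) = -39*(-19) = 741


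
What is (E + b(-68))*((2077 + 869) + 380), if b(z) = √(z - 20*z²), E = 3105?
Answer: 10327230 + 6652*I*√23137 ≈ 1.0327e+7 + 1.0118e+6*I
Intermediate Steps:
(E + b(-68))*((2077 + 869) + 380) = (3105 + √(-68*(1 - 20*(-68))))*((2077 + 869) + 380) = (3105 + √(-68*(1 + 1360)))*(2946 + 380) = (3105 + √(-68*1361))*3326 = (3105 + √(-92548))*3326 = (3105 + 2*I*√23137)*3326 = 10327230 + 6652*I*√23137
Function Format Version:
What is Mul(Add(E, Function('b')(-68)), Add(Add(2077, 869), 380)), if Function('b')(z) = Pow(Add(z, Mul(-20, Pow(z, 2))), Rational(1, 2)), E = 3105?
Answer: Add(10327230, Mul(6652, I, Pow(23137, Rational(1, 2)))) ≈ Add(1.0327e+7, Mul(1.0118e+6, I))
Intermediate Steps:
Mul(Add(E, Function('b')(-68)), Add(Add(2077, 869), 380)) = Mul(Add(3105, Pow(Mul(-68, Add(1, Mul(-20, -68))), Rational(1, 2))), Add(Add(2077, 869), 380)) = Mul(Add(3105, Pow(Mul(-68, Add(1, 1360)), Rational(1, 2))), Add(2946, 380)) = Mul(Add(3105, Pow(Mul(-68, 1361), Rational(1, 2))), 3326) = Mul(Add(3105, Pow(-92548, Rational(1, 2))), 3326) = Mul(Add(3105, Mul(2, I, Pow(23137, Rational(1, 2)))), 3326) = Add(10327230, Mul(6652, I, Pow(23137, Rational(1, 2))))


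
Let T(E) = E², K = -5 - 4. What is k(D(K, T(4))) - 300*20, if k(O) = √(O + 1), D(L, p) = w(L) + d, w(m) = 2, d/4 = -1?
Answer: -6000 + I ≈ -6000.0 + 1.0*I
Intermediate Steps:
d = -4 (d = 4*(-1) = -4)
K = -9
D(L, p) = -2 (D(L, p) = 2 - 4 = -2)
k(O) = √(1 + O)
k(D(K, T(4))) - 300*20 = √(1 - 2) - 300*20 = √(-1) - 6000 = I - 6000 = -6000 + I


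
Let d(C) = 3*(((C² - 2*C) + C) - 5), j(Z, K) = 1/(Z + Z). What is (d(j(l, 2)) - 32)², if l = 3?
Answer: 323761/144 ≈ 2248.3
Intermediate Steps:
j(Z, K) = 1/(2*Z)
d(C) = -15 - 3*C + 3*C² (d(C) = 3*((C² - C) - 5) = 3*(-5 + C² - C) = -15 - 3*C + 3*C²)
(d(j(l, 2)) - 32)² = ((-15 - 3/(2*3) + 3*((½)/3)²) - 32)² = ((-15 - 3/(2*3) + 3*((½)*(⅓))²) - 32)² = ((-15 - 3*⅙ + 3*(⅙)²) - 32)² = ((-15 - ½ + 3*(1/36)) - 32)² = ((-15 - ½ + 1/12) - 32)² = (-185/12 - 32)² = (-569/12)² = 323761/144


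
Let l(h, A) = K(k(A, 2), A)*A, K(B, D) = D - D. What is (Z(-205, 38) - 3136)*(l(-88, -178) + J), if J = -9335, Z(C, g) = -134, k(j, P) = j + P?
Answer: 30525450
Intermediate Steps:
k(j, P) = P + j
K(B, D) = 0
l(h, A) = 0 (l(h, A) = 0*A = 0)
(Z(-205, 38) - 3136)*(l(-88, -178) + J) = (-134 - 3136)*(0 - 9335) = -3270*(-9335) = 30525450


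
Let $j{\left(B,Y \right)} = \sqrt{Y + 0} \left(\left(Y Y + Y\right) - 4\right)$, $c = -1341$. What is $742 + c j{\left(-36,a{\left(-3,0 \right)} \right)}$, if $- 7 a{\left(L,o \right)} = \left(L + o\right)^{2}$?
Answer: $742 + \frac{716094 i \sqrt{7}}{343} \approx 742.0 + 5523.6 i$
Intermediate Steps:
$a{\left(L,o \right)} = - \frac{\left(L + o\right)^{2}}{7}$
$j{\left(B,Y \right)} = \sqrt{Y} \left(-4 + Y + Y^{2}\right)$ ($j{\left(B,Y \right)} = \sqrt{Y} \left(\left(Y^{2} + Y\right) - 4\right) = \sqrt{Y} \left(\left(Y + Y^{2}\right) - 4\right) = \sqrt{Y} \left(-4 + Y + Y^{2}\right)$)
$742 + c j{\left(-36,a{\left(-3,0 \right)} \right)} = 742 - 1341 \sqrt{- \frac{\left(-3 + 0\right)^{2}}{7}} \left(-4 - \frac{\left(-3 + 0\right)^{2}}{7} + \left(- \frac{\left(-3 + 0\right)^{2}}{7}\right)^{2}\right) = 742 - 1341 \sqrt{- \frac{\left(-3\right)^{2}}{7}} \left(-4 - \frac{\left(-3\right)^{2}}{7} + \left(- \frac{\left(-3\right)^{2}}{7}\right)^{2}\right) = 742 - 1341 \sqrt{\left(- \frac{1}{7}\right) 9} \left(-4 - \frac{9}{7} + \left(\left(- \frac{1}{7}\right) 9\right)^{2}\right) = 742 - 1341 \sqrt{- \frac{9}{7}} \left(-4 - \frac{9}{7} + \left(- \frac{9}{7}\right)^{2}\right) = 742 - 1341 \frac{3 i \sqrt{7}}{7} \left(-4 - \frac{9}{7} + \frac{81}{49}\right) = 742 - 1341 \frac{3 i \sqrt{7}}{7} \left(- \frac{178}{49}\right) = 742 - 1341 \left(- \frac{534 i \sqrt{7}}{343}\right) = 742 + \frac{716094 i \sqrt{7}}{343}$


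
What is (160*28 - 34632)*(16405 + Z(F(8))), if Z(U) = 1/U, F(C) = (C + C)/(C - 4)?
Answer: -494651098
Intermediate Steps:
F(C) = 2*C/(-4 + C) (F(C) = (2*C)/(-4 + C) = 2*C/(-4 + C))
(160*28 - 34632)*(16405 + Z(F(8))) = (160*28 - 34632)*(16405 + 1/(2*8/(-4 + 8))) = (4480 - 34632)*(16405 + 1/(2*8/4)) = -30152*(16405 + 1/(2*8*(¼))) = -30152*(16405 + 1/4) = -30152*(16405 + ¼) = -30152*65621/4 = -494651098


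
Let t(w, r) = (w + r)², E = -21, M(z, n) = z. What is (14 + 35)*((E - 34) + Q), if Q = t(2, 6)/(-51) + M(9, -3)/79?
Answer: -11083408/4029 ≈ -2750.9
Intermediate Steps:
t(w, r) = (r + w)²
Q = -4597/4029 (Q = (6 + 2)²/(-51) + 9/79 = 8²*(-1/51) + 9*(1/79) = 64*(-1/51) + 9/79 = -64/51 + 9/79 = -4597/4029 ≈ -1.1410)
(14 + 35)*((E - 34) + Q) = (14 + 35)*((-21 - 34) - 4597/4029) = 49*(-55 - 4597/4029) = 49*(-226192/4029) = -11083408/4029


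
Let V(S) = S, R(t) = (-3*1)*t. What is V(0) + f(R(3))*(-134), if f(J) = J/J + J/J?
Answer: -268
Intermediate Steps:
R(t) = -3*t
f(J) = 2 (f(J) = 1 + 1 = 2)
V(0) + f(R(3))*(-134) = 0 + 2*(-134) = 0 - 268 = -268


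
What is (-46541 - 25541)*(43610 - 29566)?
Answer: -1012319608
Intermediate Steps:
(-46541 - 25541)*(43610 - 29566) = -72082*14044 = -1012319608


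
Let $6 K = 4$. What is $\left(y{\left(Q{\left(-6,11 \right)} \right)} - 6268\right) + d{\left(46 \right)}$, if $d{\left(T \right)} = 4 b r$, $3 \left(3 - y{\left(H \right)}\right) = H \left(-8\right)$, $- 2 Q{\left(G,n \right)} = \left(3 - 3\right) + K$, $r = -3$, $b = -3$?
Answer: $- \frac{56069}{9} \approx -6229.9$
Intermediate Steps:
$K = \frac{2}{3}$ ($K = \frac{1}{6} \cdot 4 = \frac{2}{3} \approx 0.66667$)
$Q{\left(G,n \right)} = - \frac{1}{3}$ ($Q{\left(G,n \right)} = - \frac{\left(3 - 3\right) + \frac{2}{3}}{2} = - \frac{0 + \frac{2}{3}}{2} = \left(- \frac{1}{2}\right) \frac{2}{3} = - \frac{1}{3}$)
$y{\left(H \right)} = 3 + \frac{8 H}{3}$ ($y{\left(H \right)} = 3 - \frac{H \left(-8\right)}{3} = 3 - \frac{\left(-8\right) H}{3} = 3 + \frac{8 H}{3}$)
$d{\left(T \right)} = 36$ ($d{\left(T \right)} = 4 \left(-3\right) \left(-3\right) = \left(-12\right) \left(-3\right) = 36$)
$\left(y{\left(Q{\left(-6,11 \right)} \right)} - 6268\right) + d{\left(46 \right)} = \left(\left(3 + \frac{8}{3} \left(- \frac{1}{3}\right)\right) - 6268\right) + 36 = \left(\left(3 - \frac{8}{9}\right) - 6268\right) + 36 = \left(\frac{19}{9} - 6268\right) + 36 = - \frac{56393}{9} + 36 = - \frac{56069}{9}$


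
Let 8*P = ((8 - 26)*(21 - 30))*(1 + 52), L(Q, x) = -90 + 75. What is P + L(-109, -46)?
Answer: 4233/4 ≈ 1058.3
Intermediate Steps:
L(Q, x) = -15
P = 4293/4 (P = (((8 - 26)*(21 - 30))*(1 + 52))/8 = (-18*(-9)*53)/8 = (162*53)/8 = (⅛)*8586 = 4293/4 ≈ 1073.3)
P + L(-109, -46) = 4293/4 - 15 = 4233/4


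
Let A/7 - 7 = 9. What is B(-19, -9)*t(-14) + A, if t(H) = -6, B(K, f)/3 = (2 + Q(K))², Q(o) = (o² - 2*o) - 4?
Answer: -2836850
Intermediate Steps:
A = 112 (A = 49 + 7*9 = 49 + 63 = 112)
Q(o) = -4 + o² - 2*o
B(K, f) = 3*(-2 + K² - 2*K)² (B(K, f) = 3*(2 + (-4 + K² - 2*K))² = 3*(-2 + K² - 2*K)²)
B(-19, -9)*t(-14) + A = (3*(2 - 1*(-19)² + 2*(-19))²)*(-6) + 112 = (3*(2 - 1*361 - 38)²)*(-6) + 112 = (3*(2 - 361 - 38)²)*(-6) + 112 = (3*(-397)²)*(-6) + 112 = (3*157609)*(-6) + 112 = 472827*(-6) + 112 = -2836962 + 112 = -2836850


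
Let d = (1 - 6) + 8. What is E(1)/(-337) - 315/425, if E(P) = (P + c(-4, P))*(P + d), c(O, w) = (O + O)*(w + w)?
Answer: -16131/28645 ≈ -0.56314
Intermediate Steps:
c(O, w) = 4*O*w (c(O, w) = (2*O)*(2*w) = 4*O*w)
d = 3 (d = -5 + 8 = 3)
E(P) = -15*P*(3 + P) (E(P) = (P + 4*(-4)*P)*(P + 3) = (P - 16*P)*(3 + P) = (-15*P)*(3 + P) = -15*P*(3 + P))
E(1)/(-337) - 315/425 = (15*1*(-3 - 1*1))/(-337) - 315/425 = (15*1*(-3 - 1))*(-1/337) - 315*1/425 = (15*1*(-4))*(-1/337) - 63/85 = -60*(-1/337) - 63/85 = 60/337 - 63/85 = -16131/28645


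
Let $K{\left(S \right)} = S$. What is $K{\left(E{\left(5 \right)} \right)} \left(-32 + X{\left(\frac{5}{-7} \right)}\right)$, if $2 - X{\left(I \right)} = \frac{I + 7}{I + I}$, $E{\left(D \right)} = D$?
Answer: $-128$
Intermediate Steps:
$X{\left(I \right)} = 2 - \frac{7 + I}{2 I}$ ($X{\left(I \right)} = 2 - \frac{I + 7}{I + I} = 2 - \frac{7 + I}{2 I}$)
$K{\left(E{\left(5 \right)} \right)} \left(-32 + X{\left(\frac{5}{-7} \right)}\right) = 5 \left(-32 + \frac{-7 + 3 \frac{5}{-7}}{2 \frac{5}{-7}}\right) = 5 \left(-32 + \frac{-7 + 3 \cdot 5 \left(- \frac{1}{7}\right)}{2 \cdot 5 \left(- \frac{1}{7}\right)}\right) = 5 \left(-32 + \frac{-7 + 3 \left(- \frac{5}{7}\right)}{2 \left(- \frac{5}{7}\right)}\right) = 5 \left(-32 + \frac{1}{2} \left(- \frac{7}{5}\right) \left(-7 - \frac{15}{7}\right)\right) = 5 \left(-32 + \frac{1}{2} \left(- \frac{7}{5}\right) \left(- \frac{64}{7}\right)\right) = 5 \left(-32 + \frac{32}{5}\right) = 5 \left(- \frac{128}{5}\right) = -128$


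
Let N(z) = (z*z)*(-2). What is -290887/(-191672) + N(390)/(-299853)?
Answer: 16169995779/6385936024 ≈ 2.5321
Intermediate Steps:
N(z) = -2*z² (N(z) = z²*(-2) = -2*z²)
-290887/(-191672) + N(390)/(-299853) = -290887/(-191672) - 2*390²/(-299853) = -290887*(-1/191672) - 2*152100*(-1/299853) = 290887/191672 - 304200*(-1/299853) = 290887/191672 + 33800/33317 = 16169995779/6385936024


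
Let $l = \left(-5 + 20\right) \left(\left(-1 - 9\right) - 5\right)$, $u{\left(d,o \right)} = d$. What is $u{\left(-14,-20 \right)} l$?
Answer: $3150$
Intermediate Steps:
$l = -225$ ($l = 15 \left(\left(-1 - 9\right) - 5\right) = 15 \left(-10 - 5\right) = 15 \left(-15\right) = -225$)
$u{\left(-14,-20 \right)} l = \left(-14\right) \left(-225\right) = 3150$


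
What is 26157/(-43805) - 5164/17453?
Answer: -682727141/764528665 ≈ -0.89300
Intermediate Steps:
26157/(-43805) - 5164/17453 = 26157*(-1/43805) - 5164*1/17453 = -26157/43805 - 5164/17453 = -682727141/764528665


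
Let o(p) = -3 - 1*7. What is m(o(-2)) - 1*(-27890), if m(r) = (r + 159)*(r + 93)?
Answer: 40257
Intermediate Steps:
o(p) = -10 (o(p) = -3 - 7 = -10)
m(r) = (93 + r)*(159 + r) (m(r) = (159 + r)*(93 + r) = (93 + r)*(159 + r))
m(o(-2)) - 1*(-27890) = (14787 + (-10)² + 252*(-10)) - 1*(-27890) = (14787 + 100 - 2520) + 27890 = 12367 + 27890 = 40257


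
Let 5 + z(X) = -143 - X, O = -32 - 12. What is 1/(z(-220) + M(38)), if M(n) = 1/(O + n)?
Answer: 6/431 ≈ 0.013921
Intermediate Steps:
O = -44
z(X) = -148 - X (z(X) = -5 + (-143 - X) = -148 - X)
M(n) = 1/(-44 + n)
1/(z(-220) + M(38)) = 1/((-148 - 1*(-220)) + 1/(-44 + 38)) = 1/((-148 + 220) + 1/(-6)) = 1/(72 - ⅙) = 1/(431/6) = 6/431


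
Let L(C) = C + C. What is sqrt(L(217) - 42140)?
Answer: 3*I*sqrt(4634) ≈ 204.22*I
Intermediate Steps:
L(C) = 2*C
sqrt(L(217) - 42140) = sqrt(2*217 - 42140) = sqrt(434 - 42140) = sqrt(-41706) = 3*I*sqrt(4634)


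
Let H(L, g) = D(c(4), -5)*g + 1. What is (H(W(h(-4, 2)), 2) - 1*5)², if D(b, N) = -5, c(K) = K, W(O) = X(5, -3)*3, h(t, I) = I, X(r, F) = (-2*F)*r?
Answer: 196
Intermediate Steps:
X(r, F) = -2*F*r
W(O) = 90 (W(O) = -2*(-3)*5*3 = 30*3 = 90)
H(L, g) = 1 - 5*g (H(L, g) = -5*g + 1 = 1 - 5*g)
(H(W(h(-4, 2)), 2) - 1*5)² = ((1 - 5*2) - 1*5)² = ((1 - 10) - 5)² = (-9 - 5)² = (-14)² = 196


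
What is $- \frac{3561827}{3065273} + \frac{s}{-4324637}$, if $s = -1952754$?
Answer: $- \frac{9417884719957}{13256193030901} \approx -0.71045$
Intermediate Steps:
$- \frac{3561827}{3065273} + \frac{s}{-4324637} = - \frac{3561827}{3065273} - \frac{1952754}{-4324637} = \left(-3561827\right) \frac{1}{3065273} - - \frac{1952754}{4324637} = - \frac{3561827}{3065273} + \frac{1952754}{4324637} = - \frac{9417884719957}{13256193030901}$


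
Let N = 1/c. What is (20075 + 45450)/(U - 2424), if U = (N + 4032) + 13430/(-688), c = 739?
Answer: 16657503400/403817287 ≈ 41.250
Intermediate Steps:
N = 1/739 ≈ 0.0013532
U = 1020036871/254216 (U = (1/739 + 4032) + 13430/(-688) = 2979649/739 + 13430*(-1/688) = 2979649/739 - 6715/344 = 1020036871/254216 ≈ 4012.5)
(20075 + 45450)/(U - 2424) = (20075 + 45450)/(1020036871/254216 - 2424) = 65525/(403817287/254216) = 65525*(254216/403817287) = 16657503400/403817287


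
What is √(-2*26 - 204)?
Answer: 16*I ≈ 16.0*I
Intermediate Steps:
√(-2*26 - 204) = √(-52 - 204) = √(-256) = 16*I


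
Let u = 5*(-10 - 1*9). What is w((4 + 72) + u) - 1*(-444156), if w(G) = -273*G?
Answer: 449343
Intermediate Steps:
u = -95 (u = 5*(-10 - 9) = 5*(-19) = -95)
w((4 + 72) + u) - 1*(-444156) = -273*((4 + 72) - 95) - 1*(-444156) = -273*(76 - 95) + 444156 = -273*(-19) + 444156 = 5187 + 444156 = 449343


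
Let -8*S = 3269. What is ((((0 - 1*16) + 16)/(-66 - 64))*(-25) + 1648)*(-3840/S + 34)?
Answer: 233795168/3269 ≈ 71519.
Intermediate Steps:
S = -3269/8 (S = -⅛*3269 = -3269/8 ≈ -408.63)
((((0 - 1*16) + 16)/(-66 - 64))*(-25) + 1648)*(-3840/S + 34) = ((((0 - 1*16) + 16)/(-66 - 64))*(-25) + 1648)*(-3840/(-3269/8) + 34) = ((((0 - 16) + 16)/(-130))*(-25) + 1648)*(-3840*(-8/3269) + 34) = (((-16 + 16)*(-1/130))*(-25) + 1648)*(30720/3269 + 34) = ((0*(-1/130))*(-25) + 1648)*(141866/3269) = (0*(-25) + 1648)*(141866/3269) = (0 + 1648)*(141866/3269) = 1648*(141866/3269) = 233795168/3269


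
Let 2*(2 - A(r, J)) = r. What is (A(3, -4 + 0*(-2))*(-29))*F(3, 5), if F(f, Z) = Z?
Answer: -145/2 ≈ -72.500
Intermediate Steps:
A(r, J) = 2 - r/2
(A(3, -4 + 0*(-2))*(-29))*F(3, 5) = ((2 - ½*3)*(-29))*5 = ((2 - 3/2)*(-29))*5 = ((½)*(-29))*5 = -29/2*5 = -145/2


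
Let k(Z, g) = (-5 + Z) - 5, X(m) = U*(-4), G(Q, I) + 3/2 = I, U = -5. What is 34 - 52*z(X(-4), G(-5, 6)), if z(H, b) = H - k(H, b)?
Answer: -486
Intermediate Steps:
G(Q, I) = -3/2 + I
X(m) = 20 (X(m) = -5*(-4) = 20)
k(Z, g) = -10 + Z
z(H, b) = 10 (z(H, b) = H - (-10 + H) = H + (10 - H) = 10)
34 - 52*z(X(-4), G(-5, 6)) = 34 - 52*10 = 34 - 520 = -486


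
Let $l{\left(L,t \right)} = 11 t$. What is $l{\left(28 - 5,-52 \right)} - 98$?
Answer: $-670$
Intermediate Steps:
$l{\left(28 - 5,-52 \right)} - 98 = 11 \left(-52\right) - 98 = -572 - 98 = -670$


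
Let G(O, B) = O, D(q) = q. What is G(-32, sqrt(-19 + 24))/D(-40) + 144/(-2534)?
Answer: 4708/6335 ≈ 0.74317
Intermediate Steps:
G(-32, sqrt(-19 + 24))/D(-40) + 144/(-2534) = -32/(-40) + 144/(-2534) = -32*(-1/40) + 144*(-1/2534) = 4/5 - 72/1267 = 4708/6335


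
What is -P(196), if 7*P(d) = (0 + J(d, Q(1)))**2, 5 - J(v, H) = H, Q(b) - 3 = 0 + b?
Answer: -1/7 ≈ -0.14286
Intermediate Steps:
Q(b) = 3 + b (Q(b) = 3 + (0 + b) = 3 + b)
J(v, H) = 5 - H
P(d) = 1/7 (P(d) = (0 + (5 - (3 + 1)))**2/7 = (0 + (5 - 1*4))**2/7 = (0 + (5 - 4))**2/7 = (0 + 1)**2/7 = (1/7)*1**2 = (1/7)*1 = 1/7)
-P(196) = -1*1/7 = -1/7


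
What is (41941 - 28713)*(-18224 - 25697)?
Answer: -580986988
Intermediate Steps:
(41941 - 28713)*(-18224 - 25697) = 13228*(-43921) = -580986988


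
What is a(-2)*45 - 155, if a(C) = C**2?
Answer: 25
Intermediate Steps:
a(-2)*45 - 155 = (-2)**2*45 - 155 = 4*45 - 155 = 180 - 155 = 25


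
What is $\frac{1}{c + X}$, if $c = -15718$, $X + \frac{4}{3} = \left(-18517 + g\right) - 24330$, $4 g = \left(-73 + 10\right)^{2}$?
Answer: $- \frac{12}{690889} \approx -1.7369 \cdot 10^{-5}$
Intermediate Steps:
$g = \frac{3969}{4}$ ($g = \frac{\left(-73 + 10\right)^{2}}{4} = \frac{\left(-63\right)^{2}}{4} = \frac{1}{4} \cdot 3969 = \frac{3969}{4} \approx 992.25$)
$X = - \frac{502273}{12}$ ($X = - \frac{4}{3} + \left(\left(-18517 + \frac{3969}{4}\right) - 24330\right) = - \frac{4}{3} - \frac{167419}{4} = - \frac{502273}{12} \approx -41856.0$)
$\frac{1}{c + X} = \frac{1}{-15718 - \frac{502273}{12}} = \frac{1}{- \frac{690889}{12}} = - \frac{12}{690889}$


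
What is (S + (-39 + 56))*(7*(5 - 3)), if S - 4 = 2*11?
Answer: 602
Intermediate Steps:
S = 26 (S = 4 + 2*11 = 4 + 22 = 26)
(S + (-39 + 56))*(7*(5 - 3)) = (26 + (-39 + 56))*(7*(5 - 3)) = (26 + 17)*(7*2) = 43*14 = 602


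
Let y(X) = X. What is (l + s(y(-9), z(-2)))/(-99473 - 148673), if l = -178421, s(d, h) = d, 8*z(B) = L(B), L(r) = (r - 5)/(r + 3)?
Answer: 89215/124073 ≈ 0.71905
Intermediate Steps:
L(r) = (-5 + r)/(3 + r)
z(B) = (-5 + B)/(8*(3 + B)) (z(B) = ((-5 + B)/(3 + B))/8 = (-5 + B)/(8*(3 + B)))
(l + s(y(-9), z(-2)))/(-99473 - 148673) = (-178421 - 9)/(-99473 - 148673) = -178430/(-248146) = -178430*(-1/248146) = 89215/124073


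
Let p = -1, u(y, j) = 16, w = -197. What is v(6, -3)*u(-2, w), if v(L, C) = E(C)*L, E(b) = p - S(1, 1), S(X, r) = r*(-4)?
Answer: 288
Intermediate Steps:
S(X, r) = -4*r
E(b) = 3 (E(b) = -1 - (-4) = -1 - 1*(-4) = -1 + 4 = 3)
v(L, C) = 3*L
v(6, -3)*u(-2, w) = (3*6)*16 = 18*16 = 288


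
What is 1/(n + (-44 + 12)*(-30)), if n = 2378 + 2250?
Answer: 1/5588 ≈ 0.00017895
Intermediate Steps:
n = 4628
1/(n + (-44 + 12)*(-30)) = 1/(4628 + (-44 + 12)*(-30)) = 1/(4628 - 32*(-30)) = 1/(4628 + 960) = 1/5588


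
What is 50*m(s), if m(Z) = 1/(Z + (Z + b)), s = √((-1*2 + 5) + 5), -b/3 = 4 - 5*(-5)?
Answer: -4350/7537 - 200*√2/7537 ≈ -0.61468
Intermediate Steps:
b = -87 (b = -3*(4 - 5*(-5)) = -3*(4 + 25) = -3*29 = -87)
s = 2*√2 (s = √((-2 + 5) + 5) = √(3 + 5) = √8 = 2*√2 ≈ 2.8284)
m(Z) = 1/(-87 + 2*Z) (m(Z) = 1/(Z + (Z - 87)) = 1/(Z + (-87 + Z)) = 1/(-87 + 2*Z))
50*m(s) = 50/(-87 + 2*(2*√2)) = 50/(-87 + 4*√2)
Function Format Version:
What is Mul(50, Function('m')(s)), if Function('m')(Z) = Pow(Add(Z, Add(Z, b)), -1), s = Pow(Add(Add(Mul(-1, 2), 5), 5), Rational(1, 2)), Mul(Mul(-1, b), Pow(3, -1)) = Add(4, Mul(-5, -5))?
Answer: Add(Rational(-4350, 7537), Mul(Rational(-200, 7537), Pow(2, Rational(1, 2)))) ≈ -0.61468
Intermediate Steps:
b = -87 (b = Mul(-3, Add(4, Mul(-5, -5))) = Mul(-3, Add(4, 25)) = Mul(-3, 29) = -87)
s = Mul(2, Pow(2, Rational(1, 2))) (s = Pow(Add(Add(-2, 5), 5), Rational(1, 2)) = Pow(Add(3, 5), Rational(1, 2)) = Pow(8, Rational(1, 2)) = Mul(2, Pow(2, Rational(1, 2))) ≈ 2.8284)
Function('m')(Z) = Pow(Add(-87, Mul(2, Z)), -1) (Function('m')(Z) = Pow(Add(Z, Add(Z, -87)), -1) = Pow(Add(Z, Add(-87, Z)), -1) = Pow(Add(-87, Mul(2, Z)), -1))
Mul(50, Function('m')(s)) = Mul(50, Pow(Add(-87, Mul(2, Mul(2, Pow(2, Rational(1, 2))))), -1)) = Mul(50, Pow(Add(-87, Mul(4, Pow(2, Rational(1, 2)))), -1))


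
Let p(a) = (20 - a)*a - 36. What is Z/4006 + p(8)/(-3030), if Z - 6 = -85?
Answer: -15991/404606 ≈ -0.039522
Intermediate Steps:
Z = -79 (Z = 6 - 85 = -79)
p(a) = -36 + a*(20 - a) (p(a) = a*(20 - a) - 36 = -36 + a*(20 - a))
Z/4006 + p(8)/(-3030) = -79/4006 + (-36 - 1*8² + 20*8)/(-3030) = -79*1/4006 + (-36 - 1*64 + 160)*(-1/3030) = -79/4006 + (-36 - 64 + 160)*(-1/3030) = -79/4006 + 60*(-1/3030) = -79/4006 - 2/101 = -15991/404606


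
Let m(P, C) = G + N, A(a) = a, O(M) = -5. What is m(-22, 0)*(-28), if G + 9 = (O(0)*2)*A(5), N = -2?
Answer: 1708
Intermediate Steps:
G = -59 (G = -9 - 5*2*5 = -9 - 10*5 = -9 - 50 = -59)
m(P, C) = -61 (m(P, C) = -59 - 2 = -61)
m(-22, 0)*(-28) = -61*(-28) = 1708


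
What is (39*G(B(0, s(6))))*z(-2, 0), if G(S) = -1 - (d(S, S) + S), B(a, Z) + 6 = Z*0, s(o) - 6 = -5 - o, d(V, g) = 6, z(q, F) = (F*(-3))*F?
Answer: 0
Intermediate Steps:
z(q, F) = -3*F**2 (z(q, F) = (-3*F)*F = -3*F**2)
s(o) = 1 - o (s(o) = 6 + (-5 - o) = 1 - o)
B(a, Z) = -6 (B(a, Z) = -6 + Z*0 = -6 + 0 = -6)
G(S) = -7 - S (G(S) = -1 - (6 + S) = -1 + (-6 - S) = -7 - S)
(39*G(B(0, s(6))))*z(-2, 0) = (39*(-7 - 1*(-6)))*(-3*0**2) = (39*(-7 + 6))*(-3*0) = (39*(-1))*0 = -39*0 = 0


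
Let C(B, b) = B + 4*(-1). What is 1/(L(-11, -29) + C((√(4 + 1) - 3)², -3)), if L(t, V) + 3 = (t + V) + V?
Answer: -31/1832 + 3*√5/1832 ≈ -0.013260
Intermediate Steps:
C(B, b) = -4 + B (C(B, b) = B - 4 = -4 + B)
L(t, V) = -3 + t + 2*V (L(t, V) = -3 + ((t + V) + V) = -3 + ((V + t) + V) = -3 + (t + 2*V) = -3 + t + 2*V)
1/(L(-11, -29) + C((√(4 + 1) - 3)², -3)) = 1/((-3 - 11 + 2*(-29)) + (-4 + (√(4 + 1) - 3)²)) = 1/((-3 - 11 - 58) + (-4 + (√5 - 3)²)) = 1/(-72 + (-4 + (-3 + √5)²)) = 1/(-76 + (-3 + √5)²)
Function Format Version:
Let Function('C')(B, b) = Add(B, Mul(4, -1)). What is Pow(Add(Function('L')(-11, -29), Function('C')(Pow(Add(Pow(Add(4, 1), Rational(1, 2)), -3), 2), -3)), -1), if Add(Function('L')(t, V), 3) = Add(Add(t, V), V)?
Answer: Add(Rational(-31, 1832), Mul(Rational(3, 1832), Pow(5, Rational(1, 2)))) ≈ -0.013260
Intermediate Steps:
Function('C')(B, b) = Add(-4, B) (Function('C')(B, b) = Add(B, -4) = Add(-4, B))
Function('L')(t, V) = Add(-3, t, Mul(2, V)) (Function('L')(t, V) = Add(-3, Add(Add(t, V), V)) = Add(-3, Add(Add(V, t), V)) = Add(-3, Add(t, Mul(2, V))) = Add(-3, t, Mul(2, V)))
Pow(Add(Function('L')(-11, -29), Function('C')(Pow(Add(Pow(Add(4, 1), Rational(1, 2)), -3), 2), -3)), -1) = Pow(Add(Add(-3, -11, Mul(2, -29)), Add(-4, Pow(Add(Pow(Add(4, 1), Rational(1, 2)), -3), 2))), -1) = Pow(Add(Add(-3, -11, -58), Add(-4, Pow(Add(Pow(5, Rational(1, 2)), -3), 2))), -1) = Pow(Add(-72, Add(-4, Pow(Add(-3, Pow(5, Rational(1, 2))), 2))), -1) = Pow(Add(-76, Pow(Add(-3, Pow(5, Rational(1, 2))), 2)), -1)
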